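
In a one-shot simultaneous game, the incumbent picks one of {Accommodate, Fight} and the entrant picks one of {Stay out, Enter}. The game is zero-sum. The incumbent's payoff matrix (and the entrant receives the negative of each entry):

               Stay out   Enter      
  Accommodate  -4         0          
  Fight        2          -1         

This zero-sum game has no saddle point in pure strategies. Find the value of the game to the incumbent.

The entrant's mix must leave the incumbent indifferent between Accommodate and Fight.
  the incumbent's expected payoff from Accommodate: q·(-4) + (1−q)·0 = -4q
  the incumbent's expected payoff from Fight: q·2 + (1−q)·(-1) = 3q - 1
  -4q = 3q - 1  ⇒  -7q = -1  ⇒  q = 1/7.
The value is the incumbent's expected payoff against this mix (using Accommodate): (1/7)·(-4) + (6/7)·0 = -4/7.

v = -4/7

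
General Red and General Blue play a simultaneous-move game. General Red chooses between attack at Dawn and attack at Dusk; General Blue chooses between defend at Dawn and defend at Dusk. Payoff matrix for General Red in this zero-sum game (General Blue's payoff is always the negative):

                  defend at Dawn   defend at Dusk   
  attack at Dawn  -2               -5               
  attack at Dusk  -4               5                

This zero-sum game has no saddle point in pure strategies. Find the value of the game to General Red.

General Red's indifference between attack at Dawn and attack at Dusk determines General Blue's mixing probability q:
  General Red's expected payoff from attack at Dawn: q·(-2) + (1−q)·(-5) = 3q - 5
  General Red's expected payoff from attack at Dusk: q·(-4) + (1−q)·5 = -9q + 5
  3q - 5 = -9q + 5  ⇒  12q = 10  ⇒  q = 5/6.
The value is General Red's expected payoff against this mix (using attack at Dawn): (5/6)·(-2) + (1/6)·(-5) = -5/2.

v = -5/2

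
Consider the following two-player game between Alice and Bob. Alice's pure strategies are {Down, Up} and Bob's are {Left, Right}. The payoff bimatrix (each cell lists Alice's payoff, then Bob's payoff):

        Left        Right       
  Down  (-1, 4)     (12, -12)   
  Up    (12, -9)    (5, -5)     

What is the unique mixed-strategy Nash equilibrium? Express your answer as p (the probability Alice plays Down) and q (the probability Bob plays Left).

In a mixed equilibrium Bob is indifferent between Left and Right; this condition fixes p.
  Bob's expected payoff from Left: p·4 + (1−p)·(-9) = 13p - 9
  Bob's expected payoff from Right: p·(-12) + (1−p)·(-5) = -7p - 5
  13p - 9 = -7p - 5  ⇒  20p = 4  ⇒  p = 1/5.
In a mixed equilibrium Alice is indifferent between Down and Up; this condition fixes q.
  Alice's expected payoff from Down: q·(-1) + (1−q)·12 = -13q + 12
  Alice's expected payoff from Up: q·12 + (1−q)·5 = 7q + 5
  -13q + 12 = 7q + 5  ⇒  -20q = -7  ⇒  q = 7/20.

p = 1/5, q = 7/20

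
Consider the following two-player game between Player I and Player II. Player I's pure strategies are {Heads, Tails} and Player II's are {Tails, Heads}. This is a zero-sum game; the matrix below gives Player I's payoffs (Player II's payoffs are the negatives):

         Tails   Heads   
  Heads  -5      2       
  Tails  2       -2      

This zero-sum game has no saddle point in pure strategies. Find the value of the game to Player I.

In a mixed equilibrium Player I is indifferent between Heads and Tails; this condition fixes q.
  Player I's payoff from Heads: q·(-5) + (1−q)·2 = -7q + 2
  Player I's payoff from Tails: q·2 + (1−q)·(-2) = 4q - 2
  -7q + 2 = 4q - 2  ⇒  -11q = -4  ⇒  q = 4/11.
The value is Player I's expected payoff against this mix (using Heads): (4/11)·(-5) + (7/11)·2 = -6/11.

v = -6/11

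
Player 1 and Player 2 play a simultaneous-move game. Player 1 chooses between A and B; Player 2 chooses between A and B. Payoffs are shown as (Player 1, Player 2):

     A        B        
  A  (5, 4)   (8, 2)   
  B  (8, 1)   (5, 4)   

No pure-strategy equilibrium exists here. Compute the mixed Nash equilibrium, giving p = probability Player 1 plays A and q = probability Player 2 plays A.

p = 3/5, q = 1/2

Player 1's mix must leave Player 2 indifferent between A and B.
  Player 2's payoff to A: p·4 + (1−p)·1 = 3p + 1
  Player 2's payoff to B: p·2 + (1−p)·4 = -2p + 4
  3p + 1 = -2p + 4  ⇒  5p = 3  ⇒  p = 3/5.
For Player 1 to be willing to mix, Player 1 must be indifferent between A and B, which pins down Player 2's mix.
  Player 1's expected payoff from A: q·5 + (1−q)·8 = -3q + 8
  Player 1's expected payoff from B: q·8 + (1−q)·5 = 3q + 5
  -3q + 8 = 3q + 5  ⇒  -6q = -3  ⇒  q = 1/2.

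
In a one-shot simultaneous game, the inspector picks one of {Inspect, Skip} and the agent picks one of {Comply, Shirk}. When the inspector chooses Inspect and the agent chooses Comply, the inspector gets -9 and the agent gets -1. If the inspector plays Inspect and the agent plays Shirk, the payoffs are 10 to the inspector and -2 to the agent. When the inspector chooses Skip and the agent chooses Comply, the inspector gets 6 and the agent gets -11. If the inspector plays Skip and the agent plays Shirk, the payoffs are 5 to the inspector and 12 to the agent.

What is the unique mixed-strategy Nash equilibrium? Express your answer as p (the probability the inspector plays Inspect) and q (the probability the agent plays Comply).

The agent's indifference between Comply and Shirk determines the inspector's mixing probability p:
  the agent's expected payoff from Comply: p·(-1) + (1−p)·(-11) = 10p - 11
  the agent's expected payoff from Shirk: p·(-2) + (1−p)·12 = -14p + 12
  10p - 11 = -14p + 12  ⇒  24p = 23  ⇒  p = 23/24.
In a mixed equilibrium the inspector is indifferent between Inspect and Skip; this condition fixes q.
  the inspector's expected payoff from Inspect: q·(-9) + (1−q)·10 = -19q + 10
  the inspector's expected payoff from Skip: q·6 + (1−q)·5 = q + 5
  -19q + 10 = q + 5  ⇒  -20q = -5  ⇒  q = 1/4.

p = 23/24, q = 1/4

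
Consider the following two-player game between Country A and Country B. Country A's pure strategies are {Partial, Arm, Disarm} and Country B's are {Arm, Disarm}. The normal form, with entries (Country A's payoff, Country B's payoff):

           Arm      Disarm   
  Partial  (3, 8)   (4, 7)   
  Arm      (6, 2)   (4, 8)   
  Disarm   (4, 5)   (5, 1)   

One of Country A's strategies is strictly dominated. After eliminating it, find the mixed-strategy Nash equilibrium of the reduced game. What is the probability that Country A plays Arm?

p = 2/5

Country A's strategy Partial is strictly dominated by Disarm: 4 > 3 and 5 > 4. Eliminate Partial.
Country A's mix must leave Country B indifferent between Arm and Disarm.
  Country B's payoff to Arm: p·2 + (1−p)·5 = -3p + 5
  Country B's payoff to Disarm: p·8 + (1−p)·1 = 7p + 1
  -3p + 5 = 7p + 1  ⇒  -10p = -4  ⇒  p = 2/5.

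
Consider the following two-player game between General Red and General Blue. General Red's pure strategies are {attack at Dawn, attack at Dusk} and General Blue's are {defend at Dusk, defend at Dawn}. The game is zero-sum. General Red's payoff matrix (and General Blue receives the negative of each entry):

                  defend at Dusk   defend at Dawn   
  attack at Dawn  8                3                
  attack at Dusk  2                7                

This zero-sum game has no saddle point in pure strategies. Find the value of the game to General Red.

In a mixed equilibrium General Red is indifferent between attack at Dawn and attack at Dusk; this condition fixes q.
  General Red's payoff from attack at Dawn: q·8 + (1−q)·3 = 5q + 3
  General Red's payoff from attack at Dusk: q·2 + (1−q)·7 = -5q + 7
  5q + 3 = -5q + 7  ⇒  10q = 4  ⇒  q = 2/5.
The value is General Red's expected payoff against this mix (using attack at Dawn): (2/5)·8 + (3/5)·3 = 5.

v = 5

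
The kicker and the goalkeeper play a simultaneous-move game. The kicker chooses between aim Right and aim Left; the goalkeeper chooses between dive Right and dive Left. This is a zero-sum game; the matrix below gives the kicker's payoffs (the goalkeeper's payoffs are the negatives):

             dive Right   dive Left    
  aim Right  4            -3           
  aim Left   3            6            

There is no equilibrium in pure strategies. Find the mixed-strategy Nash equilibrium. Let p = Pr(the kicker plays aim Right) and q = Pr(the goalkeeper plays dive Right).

The kicker's mix must leave the goalkeeper indifferent between dive Right and dive Left.
  the goalkeeper's expected payoff from dive Right: p·(-4) + (1−p)·(-3) = -p - 3
  the goalkeeper's expected payoff from dive Left: p·3 + (1−p)·(-6) = 9p - 6
  -p - 3 = 9p - 6  ⇒  -10p = -3  ⇒  p = 3/10.
Set the kicker's expected payoff from aim Right equal to that from aim Left:
  the kicker's expected payoff from aim Right: q·4 + (1−q)·(-3) = 7q - 3
  the kicker's expected payoff from aim Left: q·3 + (1−q)·6 = -3q + 6
  7q - 3 = -3q + 6  ⇒  10q = 9  ⇒  q = 9/10.

p = 3/10, q = 9/10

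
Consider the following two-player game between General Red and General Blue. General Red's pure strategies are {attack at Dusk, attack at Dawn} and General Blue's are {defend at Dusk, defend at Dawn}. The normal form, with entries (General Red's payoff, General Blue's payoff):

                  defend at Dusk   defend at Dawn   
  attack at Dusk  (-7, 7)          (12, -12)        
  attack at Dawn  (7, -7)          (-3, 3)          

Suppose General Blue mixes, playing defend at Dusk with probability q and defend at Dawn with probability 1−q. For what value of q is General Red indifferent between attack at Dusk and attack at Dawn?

q = 15/29

Set General Red's expected payoff from attack at Dusk equal to that from attack at Dawn:
  General Red's expected payoff from attack at Dusk: q·(-7) + (1−q)·12 = -19q + 12
  General Red's expected payoff from attack at Dawn: q·7 + (1−q)·(-3) = 10q - 3
  -19q + 12 = 10q - 3  ⇒  -29q = -15  ⇒  q = 15/29.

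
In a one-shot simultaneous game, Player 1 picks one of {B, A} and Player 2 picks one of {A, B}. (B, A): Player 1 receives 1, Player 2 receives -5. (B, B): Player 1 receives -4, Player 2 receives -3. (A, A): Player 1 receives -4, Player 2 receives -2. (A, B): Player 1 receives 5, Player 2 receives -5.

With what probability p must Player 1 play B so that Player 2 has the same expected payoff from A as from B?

Set Player 2's expected payoff from A equal to that from B:
  Player 2's expected payoff from A: p·(-5) + (1−p)·(-2) = -3p - 2
  Player 2's expected payoff from B: p·(-3) + (1−p)·(-5) = 2p - 5
  -3p - 2 = 2p - 5  ⇒  -5p = -3  ⇒  p = 3/5.

p = 3/5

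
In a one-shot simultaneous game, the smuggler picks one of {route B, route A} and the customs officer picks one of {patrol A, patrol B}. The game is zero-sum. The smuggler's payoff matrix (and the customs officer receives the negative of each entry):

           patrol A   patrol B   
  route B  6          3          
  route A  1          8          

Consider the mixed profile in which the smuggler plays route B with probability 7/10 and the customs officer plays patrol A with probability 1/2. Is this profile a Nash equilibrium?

Yes

Check the customs officer's indifference given the smuggler's mix p = 7/10:
  payoff from patrol A = -9/2; payoff from patrol B = -9/2 — equal.
Check the smuggler's indifference given the customs officer's mix q = 1/2:
  payoff from route B = 9/2; payoff from route A = 9/2 — equal.
Both players are indifferent, so neither can profitably deviate.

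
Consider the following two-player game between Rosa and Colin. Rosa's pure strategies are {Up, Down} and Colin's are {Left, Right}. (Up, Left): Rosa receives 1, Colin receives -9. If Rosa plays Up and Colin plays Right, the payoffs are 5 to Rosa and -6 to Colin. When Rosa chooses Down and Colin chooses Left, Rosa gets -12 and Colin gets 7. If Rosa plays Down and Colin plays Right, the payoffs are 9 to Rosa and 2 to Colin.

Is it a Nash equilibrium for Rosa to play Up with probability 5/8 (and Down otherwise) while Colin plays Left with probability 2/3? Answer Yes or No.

No

Given Colin's mix q = 2/3, Rosa's payoff from Up is 7/3 but from Down is -5. Rosa strictly prefers Up, so Rosa would not mix.
So the proposed profile is not a Nash equilibrium.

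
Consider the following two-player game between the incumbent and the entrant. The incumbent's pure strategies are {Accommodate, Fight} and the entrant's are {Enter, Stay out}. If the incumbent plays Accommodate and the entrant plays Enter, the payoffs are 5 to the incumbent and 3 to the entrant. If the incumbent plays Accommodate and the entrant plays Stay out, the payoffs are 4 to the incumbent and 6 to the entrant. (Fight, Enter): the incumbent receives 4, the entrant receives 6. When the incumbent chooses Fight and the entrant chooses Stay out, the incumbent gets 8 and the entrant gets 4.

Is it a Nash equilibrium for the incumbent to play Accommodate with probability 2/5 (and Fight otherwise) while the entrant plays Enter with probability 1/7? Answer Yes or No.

No

Given the entrant's mix q = 1/7, the incumbent's payoff from Accommodate is 29/7 but from Fight is 52/7. The incumbent strictly prefers Fight, so the incumbent would not mix.
So the proposed profile is not a Nash equilibrium.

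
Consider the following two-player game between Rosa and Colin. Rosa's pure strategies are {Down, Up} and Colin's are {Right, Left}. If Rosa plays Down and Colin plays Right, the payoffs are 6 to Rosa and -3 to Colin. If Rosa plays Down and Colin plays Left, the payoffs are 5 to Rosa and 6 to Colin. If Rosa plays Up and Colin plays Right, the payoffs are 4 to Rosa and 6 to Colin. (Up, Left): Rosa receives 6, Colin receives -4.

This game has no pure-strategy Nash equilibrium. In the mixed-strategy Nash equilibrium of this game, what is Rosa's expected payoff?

For Rosa to be willing to mix, Rosa must be indifferent between Down and Up, which pins down Colin's mix.
  Rosa's payoff from Down: q·6 + (1−q)·5 = q + 5
  Rosa's payoff from Up: q·4 + (1−q)·6 = -2q + 6
  q + 5 = -2q + 6  ⇒  3q = 1  ⇒  q = 1/3.
At equilibrium Rosa is indifferent across rows, so Rosa's payoff equals the payoff from Down: (1/3)·6 + (2/3)·5 = 16/3.

16/3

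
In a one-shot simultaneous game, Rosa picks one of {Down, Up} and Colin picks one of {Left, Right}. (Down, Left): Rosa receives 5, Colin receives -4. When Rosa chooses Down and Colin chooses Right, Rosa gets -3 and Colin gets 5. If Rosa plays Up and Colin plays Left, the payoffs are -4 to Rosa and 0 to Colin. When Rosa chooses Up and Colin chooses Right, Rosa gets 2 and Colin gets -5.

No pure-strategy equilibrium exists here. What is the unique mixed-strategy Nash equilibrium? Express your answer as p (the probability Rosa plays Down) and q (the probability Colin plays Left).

For Colin to be willing to mix, Colin must be indifferent between Left and Right, which pins down Rosa's mix.
  Colin's payoff from Left: p·(-4) + (1−p)·0 = -4p
  Colin's payoff from Right: p·5 + (1−p)·(-5) = 10p - 5
  -4p = 10p - 5  ⇒  -14p = -5  ⇒  p = 5/14.
For Rosa to be willing to mix, Rosa must be indifferent between Down and Up, which pins down Colin's mix.
  Rosa's payoff to Down: q·5 + (1−q)·(-3) = 8q - 3
  Rosa's payoff to Up: q·(-4) + (1−q)·2 = -6q + 2
  8q - 3 = -6q + 2  ⇒  14q = 5  ⇒  q = 5/14.

p = 5/14, q = 5/14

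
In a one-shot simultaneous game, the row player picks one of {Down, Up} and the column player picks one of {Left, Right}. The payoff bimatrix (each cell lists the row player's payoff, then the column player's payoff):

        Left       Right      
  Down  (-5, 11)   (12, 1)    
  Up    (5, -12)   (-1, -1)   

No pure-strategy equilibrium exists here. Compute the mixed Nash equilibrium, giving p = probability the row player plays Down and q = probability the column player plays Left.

The row player's mix must leave the column player indifferent between Left and Right.
  the column player's expected payoff from Left: p·11 + (1−p)·(-12) = 23p - 12
  the column player's expected payoff from Right: p·1 + (1−p)·(-1) = 2p - 1
  23p - 12 = 2p - 1  ⇒  21p = 11  ⇒  p = 11/21.
For the row player to be willing to mix, the row player must be indifferent between Down and Up, which pins down the column player's mix.
  the row player's payoff to Down: q·(-5) + (1−q)·12 = -17q + 12
  the row player's payoff to Up: q·5 + (1−q)·(-1) = 6q - 1
  -17q + 12 = 6q - 1  ⇒  -23q = -13  ⇒  q = 13/23.

p = 11/21, q = 13/23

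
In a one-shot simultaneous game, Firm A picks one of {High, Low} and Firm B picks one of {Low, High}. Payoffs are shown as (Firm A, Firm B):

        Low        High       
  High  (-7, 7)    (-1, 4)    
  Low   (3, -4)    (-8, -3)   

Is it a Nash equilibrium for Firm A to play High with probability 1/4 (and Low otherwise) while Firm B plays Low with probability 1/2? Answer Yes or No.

No

Given Firm B's mix q = 1/2, Firm A's payoff from High is -4 but from Low is -5/2. Firm A strictly prefers Low, so Firm A would not mix.
So the proposed profile is not a Nash equilibrium.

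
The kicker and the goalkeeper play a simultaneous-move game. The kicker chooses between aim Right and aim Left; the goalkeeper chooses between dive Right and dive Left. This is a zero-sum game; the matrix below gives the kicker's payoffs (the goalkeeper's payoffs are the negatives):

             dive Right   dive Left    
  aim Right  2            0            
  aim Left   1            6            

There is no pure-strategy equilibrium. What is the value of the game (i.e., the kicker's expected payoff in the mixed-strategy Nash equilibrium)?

Set the kicker's expected payoff from aim Right equal to that from aim Left:
  the kicker's expected payoff from aim Right: q·2 + (1−q)·0 = 2q
  the kicker's expected payoff from aim Left: q·1 + (1−q)·6 = -5q + 6
  2q = -5q + 6  ⇒  7q = 6  ⇒  q = 6/7.
The value is the kicker's expected payoff against this mix (using aim Right): (6/7)·2 + (1/7)·0 = 12/7.

v = 12/7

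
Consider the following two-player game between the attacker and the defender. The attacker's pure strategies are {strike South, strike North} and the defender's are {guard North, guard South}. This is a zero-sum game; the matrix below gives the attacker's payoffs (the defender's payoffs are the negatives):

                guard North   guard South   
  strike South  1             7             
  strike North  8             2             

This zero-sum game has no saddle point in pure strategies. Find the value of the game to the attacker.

v = 9/2

For the attacker to be willing to mix, the attacker must be indifferent between strike South and strike North, which pins down the defender's mix.
  the attacker's payoff from strike South: q·1 + (1−q)·7 = -6q + 7
  the attacker's payoff from strike North: q·8 + (1−q)·2 = 6q + 2
  -6q + 7 = 6q + 2  ⇒  -12q = -5  ⇒  q = 5/12.
The value is the attacker's expected payoff against this mix (using strike South): (5/12)·1 + (7/12)·7 = 9/2.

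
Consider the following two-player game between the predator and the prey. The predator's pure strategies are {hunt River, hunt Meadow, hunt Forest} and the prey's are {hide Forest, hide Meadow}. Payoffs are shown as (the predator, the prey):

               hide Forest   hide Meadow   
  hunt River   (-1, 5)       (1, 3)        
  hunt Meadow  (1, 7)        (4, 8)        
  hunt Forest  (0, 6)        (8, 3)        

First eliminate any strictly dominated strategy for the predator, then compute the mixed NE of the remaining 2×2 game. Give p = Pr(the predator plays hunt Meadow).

The predator's strategy hunt River is strictly dominated by hunt Meadow: 1 > -1 and 4 > 1. Eliminate hunt River.
Set the prey's expected payoff from hide Forest equal to that from hide Meadow:
  the prey's expected payoff from hide Forest: p·7 + (1−p)·6 = p + 6
  the prey's expected payoff from hide Meadow: p·8 + (1−p)·3 = 5p + 3
  p + 6 = 5p + 3  ⇒  -4p = -3  ⇒  p = 3/4.

p = 3/4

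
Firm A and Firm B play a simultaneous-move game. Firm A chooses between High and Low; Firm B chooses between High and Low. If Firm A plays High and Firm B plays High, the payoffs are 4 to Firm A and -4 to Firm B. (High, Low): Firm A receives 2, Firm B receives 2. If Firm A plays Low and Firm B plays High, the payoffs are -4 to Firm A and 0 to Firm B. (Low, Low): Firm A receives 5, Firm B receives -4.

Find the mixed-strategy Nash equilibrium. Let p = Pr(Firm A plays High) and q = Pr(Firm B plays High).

p = 2/5, q = 3/11

For Firm B to be willing to mix, Firm B must be indifferent between High and Low, which pins down Firm A's mix.
  Firm B's payoff from High: p·(-4) + (1−p)·0 = -4p
  Firm B's payoff from Low: p·2 + (1−p)·(-4) = 6p - 4
  -4p = 6p - 4  ⇒  -10p = -4  ⇒  p = 2/5.
Firm B's mix must leave Firm A indifferent between High and Low.
  Firm A's payoff from High: q·4 + (1−q)·2 = 2q + 2
  Firm A's payoff from Low: q·(-4) + (1−q)·5 = -9q + 5
  2q + 2 = -9q + 5  ⇒  11q = 3  ⇒  q = 3/11.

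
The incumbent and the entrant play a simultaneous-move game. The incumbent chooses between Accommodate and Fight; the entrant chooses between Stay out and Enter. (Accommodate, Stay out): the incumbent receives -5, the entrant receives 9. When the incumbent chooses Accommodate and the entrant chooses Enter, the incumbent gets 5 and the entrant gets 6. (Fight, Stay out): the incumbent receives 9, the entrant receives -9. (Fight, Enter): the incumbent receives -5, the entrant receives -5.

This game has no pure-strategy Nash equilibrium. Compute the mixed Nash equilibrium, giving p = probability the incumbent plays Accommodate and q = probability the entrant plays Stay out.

p = 4/7, q = 5/12

Set the entrant's expected payoff from Stay out equal to that from Enter:
  the entrant's expected payoff from Stay out: p·9 + (1−p)·(-9) = 18p - 9
  the entrant's expected payoff from Enter: p·6 + (1−p)·(-5) = 11p - 5
  18p - 9 = 11p - 5  ⇒  7p = 4  ⇒  p = 4/7.
In a mixed equilibrium the incumbent is indifferent between Accommodate and Fight; this condition fixes q.
  the incumbent's payoff from Accommodate: q·(-5) + (1−q)·5 = -10q + 5
  the incumbent's payoff from Fight: q·9 + (1−q)·(-5) = 14q - 5
  -10q + 5 = 14q - 5  ⇒  -24q = -10  ⇒  q = 5/12.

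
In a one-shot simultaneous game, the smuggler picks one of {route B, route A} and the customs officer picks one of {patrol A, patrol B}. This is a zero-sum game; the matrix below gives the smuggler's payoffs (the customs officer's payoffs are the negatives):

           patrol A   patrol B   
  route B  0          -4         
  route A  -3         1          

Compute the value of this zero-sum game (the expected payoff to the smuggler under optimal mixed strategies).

v = -3/2

The smuggler's indifference between route B and route A determines the customs officer's mixing probability q:
  the smuggler's payoff to route B: q·0 + (1−q)·(-4) = 4q - 4
  the smuggler's payoff to route A: q·(-3) + (1−q)·1 = -4q + 1
  4q - 4 = -4q + 1  ⇒  8q = 5  ⇒  q = 5/8.
The value is the smuggler's expected payoff against this mix (using route B): (5/8)·0 + (3/8)·(-4) = -3/2.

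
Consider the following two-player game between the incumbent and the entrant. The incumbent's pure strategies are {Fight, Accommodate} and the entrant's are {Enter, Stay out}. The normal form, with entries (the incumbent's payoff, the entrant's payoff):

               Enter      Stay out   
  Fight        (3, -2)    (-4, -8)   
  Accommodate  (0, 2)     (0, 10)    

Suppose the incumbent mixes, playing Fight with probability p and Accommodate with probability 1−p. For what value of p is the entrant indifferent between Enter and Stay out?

p = 4/7

Set the entrant's expected payoff from Enter equal to that from Stay out:
  the entrant's payoff from Enter: p·(-2) + (1−p)·2 = -4p + 2
  the entrant's payoff from Stay out: p·(-8) + (1−p)·10 = -18p + 10
  -4p + 2 = -18p + 10  ⇒  14p = 8  ⇒  p = 4/7.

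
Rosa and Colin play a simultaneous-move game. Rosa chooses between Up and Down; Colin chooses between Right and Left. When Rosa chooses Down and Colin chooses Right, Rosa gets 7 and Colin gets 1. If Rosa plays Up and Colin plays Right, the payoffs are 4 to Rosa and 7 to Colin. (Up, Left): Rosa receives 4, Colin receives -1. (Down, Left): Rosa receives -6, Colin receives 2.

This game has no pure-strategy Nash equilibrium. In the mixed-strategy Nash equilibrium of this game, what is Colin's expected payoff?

Colin's indifference between Right and Left determines Rosa's mixing probability p:
  Colin's payoff to Right: p·7 + (1−p)·1 = 6p + 1
  Colin's payoff to Left: p·(-1) + (1−p)·2 = -3p + 2
  6p + 1 = -3p + 2  ⇒  9p = 1  ⇒  p = 1/9.
At equilibrium Colin is indifferent across columns, so Colin's payoff equals the payoff from Right: (1/9)·7 + (8/9)·1 = 5/3.

5/3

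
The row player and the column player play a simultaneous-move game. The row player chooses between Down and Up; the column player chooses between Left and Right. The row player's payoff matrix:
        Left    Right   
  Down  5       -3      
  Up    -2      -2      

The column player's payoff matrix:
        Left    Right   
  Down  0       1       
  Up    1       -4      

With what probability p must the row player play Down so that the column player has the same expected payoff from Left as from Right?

In a mixed equilibrium the column player is indifferent between Left and Right; this condition fixes p.
  the column player's payoff from Left: p·0 + (1−p)·1 = -p + 1
  the column player's payoff from Right: p·1 + (1−p)·(-4) = 5p - 4
  -p + 1 = 5p - 4  ⇒  -6p = -5  ⇒  p = 5/6.

p = 5/6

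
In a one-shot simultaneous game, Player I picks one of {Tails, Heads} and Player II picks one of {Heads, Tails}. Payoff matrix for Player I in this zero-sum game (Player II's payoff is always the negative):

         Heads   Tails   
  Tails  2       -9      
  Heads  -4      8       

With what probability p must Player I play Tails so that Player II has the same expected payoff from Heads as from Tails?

For Player II to be willing to mix, Player II must be indifferent between Heads and Tails, which pins down Player I's mix.
  Player II's payoff from Heads: p·(-2) + (1−p)·4 = -6p + 4
  Player II's payoff from Tails: p·9 + (1−p)·(-8) = 17p - 8
  -6p + 4 = 17p - 8  ⇒  -23p = -12  ⇒  p = 12/23.

p = 12/23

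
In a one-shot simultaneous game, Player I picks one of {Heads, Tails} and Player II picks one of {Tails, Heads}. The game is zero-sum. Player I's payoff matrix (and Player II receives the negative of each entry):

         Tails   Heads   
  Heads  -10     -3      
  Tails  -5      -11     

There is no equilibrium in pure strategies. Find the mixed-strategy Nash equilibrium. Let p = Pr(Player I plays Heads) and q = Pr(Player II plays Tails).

p = 6/13, q = 8/13

Set Player II's expected payoff from Tails equal to that from Heads:
  Player II's expected payoff from Tails: p·10 + (1−p)·5 = 5p + 5
  Player II's expected payoff from Heads: p·3 + (1−p)·11 = -8p + 11
  5p + 5 = -8p + 11  ⇒  13p = 6  ⇒  p = 6/13.
Player II's mix must leave Player I indifferent between Heads and Tails.
  Player I's payoff from Heads: q·(-10) + (1−q)·(-3) = -7q - 3
  Player I's payoff from Tails: q·(-5) + (1−q)·(-11) = 6q - 11
  -7q - 3 = 6q - 11  ⇒  -13q = -8  ⇒  q = 8/13.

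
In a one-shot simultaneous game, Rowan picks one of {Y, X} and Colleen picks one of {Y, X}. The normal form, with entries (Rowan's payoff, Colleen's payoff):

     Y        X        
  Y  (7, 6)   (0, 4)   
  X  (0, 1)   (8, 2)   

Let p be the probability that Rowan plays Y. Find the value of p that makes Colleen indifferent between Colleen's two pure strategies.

Rowan's mix must leave Colleen indifferent between Y and X.
  Colleen's payoff from Y: p·6 + (1−p)·1 = 5p + 1
  Colleen's payoff from X: p·4 + (1−p)·2 = 2p + 2
  5p + 1 = 2p + 2  ⇒  3p = 1  ⇒  p = 1/3.

p = 1/3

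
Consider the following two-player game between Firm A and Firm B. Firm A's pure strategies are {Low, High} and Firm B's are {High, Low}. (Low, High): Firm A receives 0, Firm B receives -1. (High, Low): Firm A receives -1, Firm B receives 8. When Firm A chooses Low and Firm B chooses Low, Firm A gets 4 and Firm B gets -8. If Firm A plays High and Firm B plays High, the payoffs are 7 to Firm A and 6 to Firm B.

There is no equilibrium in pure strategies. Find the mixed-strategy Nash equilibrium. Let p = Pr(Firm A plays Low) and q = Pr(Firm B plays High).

p = 2/9, q = 5/12

For Firm B to be willing to mix, Firm B must be indifferent between High and Low, which pins down Firm A's mix.
  Firm B's expected payoff from High: p·(-1) + (1−p)·6 = -7p + 6
  Firm B's expected payoff from Low: p·(-8) + (1−p)·8 = -16p + 8
  -7p + 6 = -16p + 8  ⇒  9p = 2  ⇒  p = 2/9.
Set Firm A's expected payoff from Low equal to that from High:
  Firm A's payoff from Low: q·0 + (1−q)·4 = -4q + 4
  Firm A's payoff from High: q·7 + (1−q)·(-1) = 8q - 1
  -4q + 4 = 8q - 1  ⇒  -12q = -5  ⇒  q = 5/12.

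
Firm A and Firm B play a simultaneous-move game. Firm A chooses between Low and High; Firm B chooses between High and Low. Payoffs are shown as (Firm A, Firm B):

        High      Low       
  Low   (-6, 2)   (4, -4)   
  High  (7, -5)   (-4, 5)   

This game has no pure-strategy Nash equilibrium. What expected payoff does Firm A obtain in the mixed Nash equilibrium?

Firm B's mix must leave Firm A indifferent between Low and High.
  Firm A's payoff from Low: q·(-6) + (1−q)·4 = -10q + 4
  Firm A's payoff from High: q·7 + (1−q)·(-4) = 11q - 4
  -10q + 4 = 11q - 4  ⇒  -21q = -8  ⇒  q = 8/21.
At equilibrium Firm A is indifferent across rows, so Firm A's payoff equals the payoff from Low: (8/21)·(-6) + (13/21)·4 = 4/21.

4/21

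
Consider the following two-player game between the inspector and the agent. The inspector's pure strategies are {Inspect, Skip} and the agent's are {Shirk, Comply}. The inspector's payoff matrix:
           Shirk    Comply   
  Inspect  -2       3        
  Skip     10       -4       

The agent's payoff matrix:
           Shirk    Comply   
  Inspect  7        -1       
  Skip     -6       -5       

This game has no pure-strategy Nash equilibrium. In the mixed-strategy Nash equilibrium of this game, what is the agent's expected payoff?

For the agent to be willing to mix, the agent must be indifferent between Shirk and Comply, which pins down the inspector's mix.
  the agent's payoff to Shirk: p·7 + (1−p)·(-6) = 13p - 6
  the agent's payoff to Comply: p·(-1) + (1−p)·(-5) = 4p - 5
  13p - 6 = 4p - 5  ⇒  9p = 1  ⇒  p = 1/9.
At equilibrium the agent is indifferent across columns, so the agent's payoff equals the payoff from Shirk: (1/9)·7 + (8/9)·(-6) = -41/9.

-41/9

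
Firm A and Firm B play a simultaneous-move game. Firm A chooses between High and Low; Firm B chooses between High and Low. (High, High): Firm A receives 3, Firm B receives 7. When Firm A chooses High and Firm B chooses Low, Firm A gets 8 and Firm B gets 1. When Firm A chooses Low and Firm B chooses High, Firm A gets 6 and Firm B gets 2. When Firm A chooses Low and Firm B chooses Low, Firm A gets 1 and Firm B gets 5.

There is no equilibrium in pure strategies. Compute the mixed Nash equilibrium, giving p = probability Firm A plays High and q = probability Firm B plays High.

Firm A's mix must leave Firm B indifferent between High and Low.
  Firm B's payoff to High: p·7 + (1−p)·2 = 5p + 2
  Firm B's payoff to Low: p·1 + (1−p)·5 = -4p + 5
  5p + 2 = -4p + 5  ⇒  9p = 3  ⇒  p = 1/3.
Set Firm A's expected payoff from High equal to that from Low:
  Firm A's payoff from High: q·3 + (1−q)·8 = -5q + 8
  Firm A's payoff from Low: q·6 + (1−q)·1 = 5q + 1
  -5q + 8 = 5q + 1  ⇒  -10q = -7  ⇒  q = 7/10.

p = 1/3, q = 7/10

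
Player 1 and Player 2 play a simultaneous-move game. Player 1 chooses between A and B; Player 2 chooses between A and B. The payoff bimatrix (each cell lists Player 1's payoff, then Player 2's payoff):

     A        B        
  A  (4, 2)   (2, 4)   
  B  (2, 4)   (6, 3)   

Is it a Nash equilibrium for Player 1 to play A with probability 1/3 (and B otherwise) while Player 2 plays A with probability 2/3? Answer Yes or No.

Yes

Check Player 2's indifference given Player 1's mix p = 1/3:
  payoff from A = 10/3; payoff from B = 10/3 — equal.
Check Player 1's indifference given Player 2's mix q = 2/3:
  payoff from A = 10/3; payoff from B = 10/3 — equal.
Both players are indifferent, so neither can profitably deviate.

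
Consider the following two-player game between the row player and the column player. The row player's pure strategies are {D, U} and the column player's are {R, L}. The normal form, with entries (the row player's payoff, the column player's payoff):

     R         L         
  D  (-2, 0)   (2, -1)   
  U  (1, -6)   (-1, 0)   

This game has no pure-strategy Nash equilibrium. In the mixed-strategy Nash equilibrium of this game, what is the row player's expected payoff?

The column player's mix must leave the row player indifferent between D and U.
  the row player's expected payoff from D: q·(-2) + (1−q)·2 = -4q + 2
  the row player's expected payoff from U: q·1 + (1−q)·(-1) = 2q - 1
  -4q + 2 = 2q - 1  ⇒  -6q = -3  ⇒  q = 1/2.
At equilibrium the row player is indifferent across rows, so the row player's payoff equals the payoff from D: (1/2)·(-2) + (1/2)·2 = 0.

0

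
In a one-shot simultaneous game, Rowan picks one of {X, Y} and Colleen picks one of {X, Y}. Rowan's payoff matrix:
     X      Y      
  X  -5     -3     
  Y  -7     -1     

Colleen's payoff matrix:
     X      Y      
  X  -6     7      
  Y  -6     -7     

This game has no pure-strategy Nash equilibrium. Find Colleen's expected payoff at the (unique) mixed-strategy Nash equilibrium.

Colleen's indifference between X and Y determines Rowan's mixing probability p:
  Colleen's payoff from X: p·(-6) + (1−p)·(-6) = -6
  Colleen's payoff from Y: p·7 + (1−p)·(-7) = 14p - 7
  -6 = 14p - 7  ⇒  -14p = -1  ⇒  p = 1/14.
At equilibrium Colleen is indifferent across columns, so Colleen's payoff equals the payoff from X: (1/14)·(-6) + (13/14)·(-6) = -6.

-6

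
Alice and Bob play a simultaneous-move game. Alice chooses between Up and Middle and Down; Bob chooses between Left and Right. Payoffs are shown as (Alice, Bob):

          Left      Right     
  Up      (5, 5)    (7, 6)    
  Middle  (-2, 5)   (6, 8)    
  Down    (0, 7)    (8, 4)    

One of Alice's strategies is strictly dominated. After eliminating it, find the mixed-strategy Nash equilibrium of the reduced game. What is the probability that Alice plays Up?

p = 3/4

Alice's strategy Middle is strictly dominated by Down: 0 > -2 and 8 > 6. Eliminate Middle.
Set Bob's expected payoff from Left equal to that from Right:
  Bob's payoff to Left: p·5 + (1−p)·7 = -2p + 7
  Bob's payoff to Right: p·6 + (1−p)·4 = 2p + 4
  -2p + 7 = 2p + 4  ⇒  -4p = -3  ⇒  p = 3/4.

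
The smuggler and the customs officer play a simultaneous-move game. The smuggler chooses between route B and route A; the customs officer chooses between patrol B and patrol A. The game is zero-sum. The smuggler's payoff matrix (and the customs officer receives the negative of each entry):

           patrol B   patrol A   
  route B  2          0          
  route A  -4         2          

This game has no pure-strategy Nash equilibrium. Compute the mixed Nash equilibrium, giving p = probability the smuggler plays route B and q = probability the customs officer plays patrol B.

p = 3/4, q = 1/4

For the customs officer to be willing to mix, the customs officer must be indifferent between patrol B and patrol A, which pins down the smuggler's mix.
  the customs officer's payoff to patrol B: p·(-2) + (1−p)·4 = -6p + 4
  the customs officer's payoff to patrol A: p·0 + (1−p)·(-2) = 2p - 2
  -6p + 4 = 2p - 2  ⇒  -8p = -6  ⇒  p = 3/4.
For the smuggler to be willing to mix, the smuggler must be indifferent between route B and route A, which pins down the customs officer's mix.
  the smuggler's payoff from route B: q·2 + (1−q)·0 = 2q
  the smuggler's payoff from route A: q·(-4) + (1−q)·2 = -6q + 2
  2q = -6q + 2  ⇒  8q = 2  ⇒  q = 1/4.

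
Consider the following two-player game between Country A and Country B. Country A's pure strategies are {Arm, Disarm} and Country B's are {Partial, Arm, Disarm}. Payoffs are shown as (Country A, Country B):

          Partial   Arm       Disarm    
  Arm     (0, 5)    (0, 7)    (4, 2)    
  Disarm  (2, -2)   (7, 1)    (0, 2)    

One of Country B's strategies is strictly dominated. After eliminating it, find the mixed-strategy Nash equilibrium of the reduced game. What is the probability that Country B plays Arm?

q = 4/11

Country B's strategy Partial is strictly dominated by Arm: 7 > 5 and 1 > -2. Eliminate Partial.
For Country A to be willing to mix, Country A must be indifferent between Arm and Disarm, which pins down Country B's mix.
  Country A's payoff to Arm: q·0 + (1−q)·4 = -4q + 4
  Country A's payoff to Disarm: q·7 + (1−q)·0 = 7q
  -4q + 4 = 7q  ⇒  -11q = -4  ⇒  q = 4/11.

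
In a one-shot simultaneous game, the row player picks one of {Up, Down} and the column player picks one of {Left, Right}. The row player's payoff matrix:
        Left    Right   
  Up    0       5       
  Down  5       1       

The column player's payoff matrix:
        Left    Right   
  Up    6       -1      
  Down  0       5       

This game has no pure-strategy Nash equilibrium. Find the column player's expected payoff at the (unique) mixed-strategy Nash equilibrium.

The row player's mix must leave the column player indifferent between Left and Right.
  the column player's payoff to Left: p·6 + (1−p)·0 = 6p
  the column player's payoff to Right: p·(-1) + (1−p)·5 = -6p + 5
  6p = -6p + 5  ⇒  12p = 5  ⇒  p = 5/12.
At equilibrium the column player is indifferent across columns, so the column player's payoff equals the payoff from Left: (5/12)·6 + (7/12)·0 = 5/2.

5/2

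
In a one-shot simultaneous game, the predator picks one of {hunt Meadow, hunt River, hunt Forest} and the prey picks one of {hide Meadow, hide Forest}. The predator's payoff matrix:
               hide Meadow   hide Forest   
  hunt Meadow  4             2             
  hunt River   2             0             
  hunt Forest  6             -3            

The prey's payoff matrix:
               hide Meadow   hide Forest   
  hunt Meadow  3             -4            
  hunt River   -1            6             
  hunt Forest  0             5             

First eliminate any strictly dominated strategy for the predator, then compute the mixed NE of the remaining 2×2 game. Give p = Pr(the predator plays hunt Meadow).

p = 5/12

The predator's strategy hunt River is strictly dominated by hunt Meadow: 4 > 2 and 2 > 0. Eliminate hunt River.
For the prey to be willing to mix, the prey must be indifferent between hide Meadow and hide Forest, which pins down the predator's mix.
  the prey's payoff from hide Meadow: p·3 + (1−p)·0 = 3p
  the prey's payoff from hide Forest: p·(-4) + (1−p)·5 = -9p + 5
  3p = -9p + 5  ⇒  12p = 5  ⇒  p = 5/12.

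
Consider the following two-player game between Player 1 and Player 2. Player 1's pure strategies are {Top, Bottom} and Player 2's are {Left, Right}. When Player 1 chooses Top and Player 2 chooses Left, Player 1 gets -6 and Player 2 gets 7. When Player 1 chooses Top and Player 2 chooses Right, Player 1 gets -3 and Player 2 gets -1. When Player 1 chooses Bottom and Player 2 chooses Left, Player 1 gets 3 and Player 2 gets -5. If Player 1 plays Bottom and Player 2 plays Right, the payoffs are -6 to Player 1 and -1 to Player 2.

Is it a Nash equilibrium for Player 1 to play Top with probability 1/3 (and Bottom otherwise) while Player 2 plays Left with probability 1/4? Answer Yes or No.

Check Player 2's indifference given Player 1's mix p = 1/3:
  payoff from Left = -1; payoff from Right = -1 — equal.
Check Player 1's indifference given Player 2's mix q = 1/4:
  payoff from Top = -15/4; payoff from Bottom = -15/4 — equal.
Both players are indifferent, so neither can profitably deviate.

Yes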